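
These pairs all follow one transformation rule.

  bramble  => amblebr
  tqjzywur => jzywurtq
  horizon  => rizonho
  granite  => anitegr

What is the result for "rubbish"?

bbishru

What's happening: move the first 2 characters to the end (rotate left by 2).
So "rubbish" becomes "bbishru".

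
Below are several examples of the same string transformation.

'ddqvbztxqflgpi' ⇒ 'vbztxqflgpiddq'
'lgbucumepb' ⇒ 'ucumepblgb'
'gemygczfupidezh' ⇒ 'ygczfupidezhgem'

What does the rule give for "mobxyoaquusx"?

The rule is to move the first 3 characters to the end (rotate left by 3).
On "mobxyoaquusx" that produces "xyoaquusxmob".

xyoaquusxmob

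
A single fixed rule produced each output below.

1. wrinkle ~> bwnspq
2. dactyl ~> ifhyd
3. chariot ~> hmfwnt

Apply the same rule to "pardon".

Looking at the pairs, the operation is to shift every letter 5 places forward in the alphabet (wrapping around), then delete the last character.
Starting from "pardon": after the first operation, "ufwits"; after the second, "ufwit".
(Check on "wrinkle": → "bwnspqj" → "bwnspq" ✓)

ufwit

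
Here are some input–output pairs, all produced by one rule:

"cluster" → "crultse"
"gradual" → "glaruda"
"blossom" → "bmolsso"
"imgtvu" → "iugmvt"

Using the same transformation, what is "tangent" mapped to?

In each case the input is transformed by: move the last character to the front, then swap each adjacent pair of characters (1↔2, 3↔4, ...).
For "tangent", step one produces "ttangen"; step two turns that into "ttnaegn".

ttnaegn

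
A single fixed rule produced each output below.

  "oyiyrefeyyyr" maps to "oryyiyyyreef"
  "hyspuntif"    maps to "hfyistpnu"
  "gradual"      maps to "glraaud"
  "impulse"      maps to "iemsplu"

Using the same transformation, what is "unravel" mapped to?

ulnerva

What's happening: take characters alternately from the front and the back (1st, last, 2nd, 2nd-last, ...).
Doing the same to "unravel": "ulnerva".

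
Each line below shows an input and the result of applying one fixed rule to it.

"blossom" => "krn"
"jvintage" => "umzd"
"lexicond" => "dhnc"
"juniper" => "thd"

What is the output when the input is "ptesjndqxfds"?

In each case the input is transformed by: keep every other character starting from the second (positions 2nd, 4th, 6th, ...), then shift every letter 1 place backward in the alphabet (wrapping around).
For "ptesjndqxfds", step one produces "tsnqfs"; step two turns that into "srmper".
(Check on "lexicond": → "eiod" → "dhnc" ✓)

srmper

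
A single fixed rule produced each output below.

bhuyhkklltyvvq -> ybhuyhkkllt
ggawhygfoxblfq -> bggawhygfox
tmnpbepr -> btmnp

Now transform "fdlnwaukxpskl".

pfdlnwaukx

Rule — delete the last 3 characters, then move the last character to the front.
Starting from "fdlnwaukxpskl": after the first operation, "fdlnwaukxp"; after the second, "pfdlnwaukx".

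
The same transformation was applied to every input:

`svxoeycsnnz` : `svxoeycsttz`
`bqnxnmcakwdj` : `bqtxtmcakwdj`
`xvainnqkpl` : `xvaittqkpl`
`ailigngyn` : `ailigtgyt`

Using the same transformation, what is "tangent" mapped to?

The pattern: replace every "n" with "t".
For "tangent" the result is "tatgett".

tatgett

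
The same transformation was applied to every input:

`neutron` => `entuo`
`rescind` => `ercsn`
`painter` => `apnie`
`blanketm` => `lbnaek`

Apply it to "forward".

ofwrr

Each output is the input with this applied: swap each adjacent pair of characters (1↔2, 3↔4, ...), then delete the last 2 characters.
"forward" → "ofwrrad" → "ofwrr".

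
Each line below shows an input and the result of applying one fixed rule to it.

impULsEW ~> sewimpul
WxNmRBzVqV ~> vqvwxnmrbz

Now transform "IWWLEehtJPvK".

Looking at the pairs, the operation is to move the last 3 characters to the front (rotate right by 3), then convert every letter to lowercase.
On "IWWLEehtJPvK": the first step gives "PvKIWWLEehtJ", and the second then gives "pvkiwwleehtj".

pvkiwwleehtj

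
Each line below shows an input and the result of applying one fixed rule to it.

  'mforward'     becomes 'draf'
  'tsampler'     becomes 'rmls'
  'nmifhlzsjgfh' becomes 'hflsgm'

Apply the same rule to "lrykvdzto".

tkdr

In each case the input is transformed by: keep every other character starting from the second (positions 2nd, 4th, 6th, ...), then swap the first and last characters.
Doing the same to "lrykvdzto": "tkdr".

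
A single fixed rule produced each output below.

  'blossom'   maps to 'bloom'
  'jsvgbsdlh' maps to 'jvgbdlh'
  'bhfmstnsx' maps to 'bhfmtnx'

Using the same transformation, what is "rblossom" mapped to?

rbloom

Rule — remove every "s".
Doing the same to "rblossom": "rbloom".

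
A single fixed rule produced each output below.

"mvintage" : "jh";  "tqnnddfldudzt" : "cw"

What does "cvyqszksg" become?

vj

The rule is to shift every letter 3 places forward in the alphabet (wrapping around), then keep only the last 2 characters.
"cvyqszksg" → "vj".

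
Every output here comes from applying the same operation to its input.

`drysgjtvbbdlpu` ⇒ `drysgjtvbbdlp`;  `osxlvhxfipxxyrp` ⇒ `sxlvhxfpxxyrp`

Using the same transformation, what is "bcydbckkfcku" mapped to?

The transformation: remove every vowel.
On "bcydbckkfcku" that produces "bcydbckkfck".

bcydbckkfck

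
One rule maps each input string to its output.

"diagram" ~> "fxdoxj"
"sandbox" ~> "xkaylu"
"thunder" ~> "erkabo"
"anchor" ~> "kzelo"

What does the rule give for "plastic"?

The transformation: delete the first character, then shift every letter 3 places backward in the alphabet (wrapping around).
"plastic" → "ixpqfz".

ixpqfz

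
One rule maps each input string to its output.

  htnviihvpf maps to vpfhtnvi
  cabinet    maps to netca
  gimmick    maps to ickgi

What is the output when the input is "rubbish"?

Each output is the input with this applied: move the last 3 characters to the front (rotate right by 3), then delete the last 2 characters.
For "rubbish", step one produces "ishrubb"; step two turns that into "ishru".

ishru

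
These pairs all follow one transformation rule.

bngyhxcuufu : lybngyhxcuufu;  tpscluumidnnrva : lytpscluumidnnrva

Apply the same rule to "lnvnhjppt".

lylnvnhjppt

Looking at the pairs, the operation is to prepend "ly".
For "lnvnhjppt" the result is "lylnvnhjppt".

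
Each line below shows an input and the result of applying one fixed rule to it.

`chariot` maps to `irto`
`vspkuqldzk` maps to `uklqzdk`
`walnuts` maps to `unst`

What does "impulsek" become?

The transformation: delete the first 3 characters, then swap each adjacent pair of characters (1↔2, 3↔4, ...).
On "impulsek": the first step gives "ulsek", and the second then gives "luesk".

luesk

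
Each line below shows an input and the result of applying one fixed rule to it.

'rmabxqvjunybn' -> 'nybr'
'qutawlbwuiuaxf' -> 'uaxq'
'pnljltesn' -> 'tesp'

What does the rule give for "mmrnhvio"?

hvim

The transformation: swap the first and last characters, then keep only the last 4 characters.
Doing the same to "mmrnhvio": "hvim".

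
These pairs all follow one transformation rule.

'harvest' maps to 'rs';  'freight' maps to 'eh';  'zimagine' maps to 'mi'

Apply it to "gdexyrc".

The pattern: keep one character in every 3, starting at position 3 (positions 3rd, 6th, 9th, ...).
So "gdexyrc" becomes "er".

er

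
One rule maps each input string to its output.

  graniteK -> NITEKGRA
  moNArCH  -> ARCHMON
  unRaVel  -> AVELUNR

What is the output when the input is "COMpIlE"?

In each case the input is transformed by: move the first 3 characters to the end (rotate left by 3), then convert every letter to uppercase.
For "COMpIlE" the result is "PILECOM".

PILECOM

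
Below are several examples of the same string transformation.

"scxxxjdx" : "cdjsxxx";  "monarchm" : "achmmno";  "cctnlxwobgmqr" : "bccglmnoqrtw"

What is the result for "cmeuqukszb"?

bcekmqsuu

The pattern: sort the characters into alphabetical order, then delete the last character.
So "cmeuqukszb" becomes "bcekmqsuu".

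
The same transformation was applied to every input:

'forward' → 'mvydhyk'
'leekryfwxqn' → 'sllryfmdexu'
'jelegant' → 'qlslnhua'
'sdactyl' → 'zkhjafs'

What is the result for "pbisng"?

The transformation: shift every letter 7 places forward in the alphabet (wrapping around).
So "pbisng" becomes "wipzun".

wipzun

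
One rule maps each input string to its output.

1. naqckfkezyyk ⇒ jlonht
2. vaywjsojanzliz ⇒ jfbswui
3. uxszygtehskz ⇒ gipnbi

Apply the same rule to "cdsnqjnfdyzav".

The transformation: shift every letter 9 places forward in the alphabet (wrapping around), then keep every other character starting from the second (positions 2nd, 4th, 6th, ...).
"cdsnqjnfdyzav" → "lmbwzswomhije" → "mwsohj".

mwsohj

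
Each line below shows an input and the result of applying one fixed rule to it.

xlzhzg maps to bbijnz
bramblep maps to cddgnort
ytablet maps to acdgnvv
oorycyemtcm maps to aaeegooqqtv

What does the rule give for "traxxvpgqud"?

The transformation: shift every letter 2 places forward in the alphabet (wrapping around), then sort the characters into alphabetical order.
"traxxvpgqud" → "vtczzxriswf" → "cfirstvwxzz".

cfirstvwxzz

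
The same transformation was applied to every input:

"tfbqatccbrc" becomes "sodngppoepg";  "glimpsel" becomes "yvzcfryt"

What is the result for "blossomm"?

ybffbzzo

In each case the input is transformed by: shift every letter 13 places forward in the alphabet (wrapping around) — i.e. ROT13, then move the first character to the end.
For "blossomm" the result is "ybffbzzo".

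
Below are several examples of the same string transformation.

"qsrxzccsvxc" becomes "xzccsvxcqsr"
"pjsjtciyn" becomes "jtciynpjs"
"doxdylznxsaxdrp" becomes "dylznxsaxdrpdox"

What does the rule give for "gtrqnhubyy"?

What's happening: move the first 3 characters to the end (rotate left by 3).
For "gtrqnhubyy" the result is "qnhubyygtr".

qnhubyygtr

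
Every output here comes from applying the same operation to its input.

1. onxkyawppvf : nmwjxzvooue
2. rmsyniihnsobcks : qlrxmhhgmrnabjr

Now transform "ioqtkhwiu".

hnpsjgvht

The transformation: shift every letter 1 place backward in the alphabet (wrapping around).
Doing the same to "ioqtkhwiu": "hnpsjgvht".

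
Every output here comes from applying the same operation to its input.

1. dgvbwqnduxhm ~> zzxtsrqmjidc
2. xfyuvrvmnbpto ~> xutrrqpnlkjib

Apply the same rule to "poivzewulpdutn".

Each output is the input with this applied: shift every letter 4 places backward in the alphabet (wrapping around), then sort the characters into reverse alphabetical order.
Working it through for "poivzewulpdutn": intermediate "lkervasqhlzqpj", final "zvsrqqpllkjhea".

zvsrqqpllkjhea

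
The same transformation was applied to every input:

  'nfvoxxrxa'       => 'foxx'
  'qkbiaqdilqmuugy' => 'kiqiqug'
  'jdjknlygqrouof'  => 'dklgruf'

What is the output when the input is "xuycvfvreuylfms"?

Rule — keep every other character starting from the second (positions 2nd, 4th, 6th, ...).
"xuycvfvreuylfms" → "ucfrulm".

ucfrulm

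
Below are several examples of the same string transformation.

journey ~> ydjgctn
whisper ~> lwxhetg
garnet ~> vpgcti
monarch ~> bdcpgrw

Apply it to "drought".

sgdjvwi

The pattern: shift every letter 11 places backward in the alphabet (wrapping around).
Applying that to "drought" gives "sgdjvwi".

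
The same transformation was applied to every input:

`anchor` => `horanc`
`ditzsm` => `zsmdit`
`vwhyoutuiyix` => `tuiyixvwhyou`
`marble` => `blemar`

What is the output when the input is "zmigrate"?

ratezmig

Each output is the input with this applied: swap the front and back halves of the string.
Applying that to "zmigrate" gives "ratezmig".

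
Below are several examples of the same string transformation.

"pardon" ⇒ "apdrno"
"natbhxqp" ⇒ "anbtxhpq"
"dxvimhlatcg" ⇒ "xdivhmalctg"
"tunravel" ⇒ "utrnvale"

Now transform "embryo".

The pattern: swap each adjacent pair of characters (1↔2, 3↔4, ...).
"embryo" → "merboy".

merboy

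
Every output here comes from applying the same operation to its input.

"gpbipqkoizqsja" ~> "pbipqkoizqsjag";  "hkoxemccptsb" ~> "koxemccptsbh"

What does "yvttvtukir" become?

The rule is to move the first character to the end.
For "yvttvtukir" the result is "vttvtukiry".

vttvtukiry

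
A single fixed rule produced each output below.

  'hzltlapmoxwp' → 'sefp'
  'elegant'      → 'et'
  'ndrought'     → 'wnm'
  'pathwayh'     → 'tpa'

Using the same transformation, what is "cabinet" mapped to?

tg

Rule — keep one character in every 3, starting at position 2 (positions 2nd, 5th, 8th, ...), then shift every letter 7 places backward in the alphabet (wrapping around).
Applying both steps to "cabinet": "an", then "tg".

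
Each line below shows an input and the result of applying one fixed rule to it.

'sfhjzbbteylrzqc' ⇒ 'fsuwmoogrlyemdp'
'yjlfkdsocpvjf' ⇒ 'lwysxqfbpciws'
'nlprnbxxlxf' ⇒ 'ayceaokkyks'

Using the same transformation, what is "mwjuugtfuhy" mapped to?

zjwhhtgshul

The rule is to shift every letter 13 places forward in the alphabet (wrapping around) — i.e. ROT13.
"mwjuugtfuhy" → "zjwhhtgshul".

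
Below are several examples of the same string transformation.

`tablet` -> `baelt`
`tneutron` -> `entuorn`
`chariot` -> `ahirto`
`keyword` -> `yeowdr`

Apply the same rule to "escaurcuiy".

csuacriuy

Each output is the input with this applied: delete the first character, then swap each adjacent pair of characters (1↔2, 3↔4, ...).
So "escaurcuiy" becomes "csuacriuy".
(Check on "tneutron": → "neutron" → "entuorn" ✓)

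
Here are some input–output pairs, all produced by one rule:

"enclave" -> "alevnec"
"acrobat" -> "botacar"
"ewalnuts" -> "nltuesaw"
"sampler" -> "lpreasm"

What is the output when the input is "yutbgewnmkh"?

In each case the input is transformed by: move the first 3 characters to the end (rotate left by 3), then swap each adjacent pair of characters (1↔2, 3↔4, ...).
Starting from "yutbgewnmkh": after the first operation, "bgewnmkhyut"; after the second, "gbwemnhkuyt".
(Check on "enclave": → "laveenc" → "alevnec" ✓)

gbwemnhkuyt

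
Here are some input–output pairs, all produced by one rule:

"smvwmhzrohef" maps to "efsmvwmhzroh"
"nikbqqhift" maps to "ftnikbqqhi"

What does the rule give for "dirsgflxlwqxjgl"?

gldirsgflxlwqxj

In each case the input is transformed by: move the last 2 characters to the front (rotate right by 2).
For "dirsgflxlwqxjgl" the result is "gldirsgflxlwqxj".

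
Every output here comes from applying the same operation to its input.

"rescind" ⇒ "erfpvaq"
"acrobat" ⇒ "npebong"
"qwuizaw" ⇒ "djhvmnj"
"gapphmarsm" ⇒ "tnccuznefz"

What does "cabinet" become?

The transformation: shift every letter 13 places forward in the alphabet (wrapping around) — i.e. ROT13.
"cabinet" → "pnovarg".

pnovarg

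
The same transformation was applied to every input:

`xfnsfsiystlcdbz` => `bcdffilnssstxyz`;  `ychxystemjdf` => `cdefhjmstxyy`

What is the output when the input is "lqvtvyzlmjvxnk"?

The rule is to sort the characters into alphabetical order.
"lqvtvyzlmjvxnk" → "jkllmnqtvvvxyz".

jkllmnqtvvvxyz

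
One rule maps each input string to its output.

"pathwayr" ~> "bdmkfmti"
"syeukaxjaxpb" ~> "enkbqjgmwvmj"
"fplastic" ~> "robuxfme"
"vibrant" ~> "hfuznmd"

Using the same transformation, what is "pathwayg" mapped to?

bsmkfmti

Rule — take characters alternately from the front and the back (1st, last, 2nd, 2nd-last, ...), then shift every letter 12 places forward in the alphabet (wrapping around).
Doing the same to "pathwayg": "bsmkfmti".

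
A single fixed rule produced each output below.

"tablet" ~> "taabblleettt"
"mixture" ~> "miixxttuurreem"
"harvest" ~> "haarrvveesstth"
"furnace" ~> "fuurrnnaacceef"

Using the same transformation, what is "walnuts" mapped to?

Rule — double every character, then move the first character to the end.
Applying that to "walnuts" gives "waallnnuuttssw".
(Check on "furnace": → "ffuurrnnaaccee" → "fuurrnnaacceef" ✓)

waallnnuuttssw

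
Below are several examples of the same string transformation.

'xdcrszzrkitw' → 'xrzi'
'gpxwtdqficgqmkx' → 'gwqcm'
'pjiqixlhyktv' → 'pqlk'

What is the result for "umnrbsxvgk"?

In each case the input is transformed by: keep one character in every 3, starting at position 1 (positions 1st, 4th, 7th, ...).
Doing the same to "umnrbsxvgk": "urxk".

urxk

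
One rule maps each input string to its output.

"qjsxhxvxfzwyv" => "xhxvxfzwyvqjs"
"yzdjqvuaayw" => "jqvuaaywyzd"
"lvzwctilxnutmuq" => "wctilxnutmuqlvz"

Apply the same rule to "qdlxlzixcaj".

xlzixcajqdl

The pattern: move the first 3 characters to the end (rotate left by 3).
"qdlxlzixcaj" → "xlzixcajqdl".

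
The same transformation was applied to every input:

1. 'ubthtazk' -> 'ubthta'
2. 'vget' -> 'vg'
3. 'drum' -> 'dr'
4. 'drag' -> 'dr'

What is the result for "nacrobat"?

nacrob

Each output is the input with this applied: delete the last 2 characters.
"nacrobat" → "nacrob".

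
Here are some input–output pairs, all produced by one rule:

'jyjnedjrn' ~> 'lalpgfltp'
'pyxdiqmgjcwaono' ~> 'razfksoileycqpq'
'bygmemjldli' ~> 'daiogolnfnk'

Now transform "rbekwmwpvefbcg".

tdgmyoyrxghdei

What's happening: shift every letter 2 places forward in the alphabet (wrapping around).
Doing the same to "rbekwmwpvefbcg": "tdgmyoyrxghdei".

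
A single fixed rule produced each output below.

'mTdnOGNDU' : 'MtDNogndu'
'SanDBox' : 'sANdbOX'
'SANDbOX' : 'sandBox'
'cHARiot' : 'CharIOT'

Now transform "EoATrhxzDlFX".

Looking at the pairs, the operation is to flip the case of every letter.
Applying that to "EoATrhxzDlFX" gives "eOatRHXZdLfx".

eOatRHXZdLfx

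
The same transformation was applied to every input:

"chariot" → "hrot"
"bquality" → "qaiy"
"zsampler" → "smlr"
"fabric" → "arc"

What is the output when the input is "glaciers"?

Rule — swap each adjacent pair of characters (1↔2, 3↔4, ...), then keep every other character starting from the first (positions 1st, 3rd, 5th, ...).
Working it through for "glaciers": intermediate "lgcaeisr", final "lces".

lces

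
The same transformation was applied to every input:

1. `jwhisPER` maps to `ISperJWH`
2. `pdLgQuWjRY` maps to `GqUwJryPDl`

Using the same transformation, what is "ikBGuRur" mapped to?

The transformation: move the first 3 characters to the end (rotate left by 3), then flip the case of every letter.
Working it through for "ikBGuRur": intermediate "GuRurikB", final "gUrURIKb".

gUrURIKb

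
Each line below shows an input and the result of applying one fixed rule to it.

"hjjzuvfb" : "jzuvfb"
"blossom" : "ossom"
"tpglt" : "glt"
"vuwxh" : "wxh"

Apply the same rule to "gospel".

spel

In each case the input is transformed by: delete the first 2 characters.
For "gospel" the result is "spel".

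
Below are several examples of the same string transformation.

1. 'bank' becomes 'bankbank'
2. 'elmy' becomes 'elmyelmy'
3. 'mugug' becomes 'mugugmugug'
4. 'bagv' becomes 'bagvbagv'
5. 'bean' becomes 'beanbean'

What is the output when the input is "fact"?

factfact

What's happening: write the whole string twice.
So "fact" becomes "factfact".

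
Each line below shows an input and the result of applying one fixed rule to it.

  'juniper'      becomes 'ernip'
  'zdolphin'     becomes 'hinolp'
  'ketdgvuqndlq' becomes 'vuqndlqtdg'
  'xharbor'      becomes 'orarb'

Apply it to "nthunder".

derhun

Each output is the input with this applied: delete the first 2 characters, then move the first 3 characters to the end (rotate left by 3).
For "nthunder", step one produces "hunder"; step two turns that into "derhun".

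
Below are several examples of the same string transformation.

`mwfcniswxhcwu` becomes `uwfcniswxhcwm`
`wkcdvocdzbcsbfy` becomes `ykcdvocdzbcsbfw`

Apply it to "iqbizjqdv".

What's happening: swap the first and last characters.
So "iqbizjqdv" becomes "vqbizjqdi".

vqbizjqdi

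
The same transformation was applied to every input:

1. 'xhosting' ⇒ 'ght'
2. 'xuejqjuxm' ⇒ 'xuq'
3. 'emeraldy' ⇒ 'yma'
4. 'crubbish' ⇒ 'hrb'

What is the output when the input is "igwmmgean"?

In each case the input is transformed by: keep one character in every 3, starting at position 2 (positions 2nd, 5th, 8th, ...), then move the last character to the front.
Applying both steps to "igwmmgean": "gma", then "agm".

agm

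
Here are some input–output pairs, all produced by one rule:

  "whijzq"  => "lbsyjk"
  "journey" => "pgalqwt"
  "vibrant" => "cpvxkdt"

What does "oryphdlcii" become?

ekkqtarjfn

Each output is the input with this applied: shift every letter 2 places forward in the alphabet (wrapping around), then move the last 3 characters to the front (rotate right by 3).
Applying both steps to "oryphdlcii": "qtarjfnekk", then "ekkqtarjfn".
(Check on "vibrant": → "xkdtcpv" → "cpvxkdt" ✓)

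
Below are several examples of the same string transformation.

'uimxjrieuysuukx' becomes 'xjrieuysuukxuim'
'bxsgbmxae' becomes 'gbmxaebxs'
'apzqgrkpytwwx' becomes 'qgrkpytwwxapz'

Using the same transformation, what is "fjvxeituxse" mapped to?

xeituxsefjv

The pattern: move the first 3 characters to the end (rotate left by 3).
For "fjvxeituxse" the result is "xeituxsefjv".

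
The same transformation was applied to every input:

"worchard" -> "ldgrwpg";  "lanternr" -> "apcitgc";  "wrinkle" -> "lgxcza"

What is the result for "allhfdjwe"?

The transformation: delete the last character, then shift every letter 11 places backward in the alphabet (wrapping around).
Applying both steps to "allhfdjwe": "allhfdjw", then "paawusyl".

paawusyl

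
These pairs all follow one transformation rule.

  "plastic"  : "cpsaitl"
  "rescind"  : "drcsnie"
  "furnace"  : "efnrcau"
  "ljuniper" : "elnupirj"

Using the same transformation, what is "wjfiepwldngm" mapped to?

The pattern: swap each adjacent pair of characters (1↔2, 3↔4, ...), then swap the first and last characters.
On "wjfiepwldngm" that produces "gwifpelwndmj".

gwifpelwndmj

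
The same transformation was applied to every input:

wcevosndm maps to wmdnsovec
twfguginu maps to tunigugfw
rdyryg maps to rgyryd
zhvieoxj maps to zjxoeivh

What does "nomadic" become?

What's happening: reverse the string, then move the last character to the front.
On "nomadic": the first step gives "cidamon", and the second then gives "ncidamo".

ncidamo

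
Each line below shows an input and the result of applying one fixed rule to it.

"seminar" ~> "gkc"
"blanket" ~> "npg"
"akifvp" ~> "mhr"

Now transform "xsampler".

uont

Each output is the input with this applied: shift every letter 2 places forward in the alphabet (wrapping around), then keep every other character starting from the second (positions 2nd, 4th, 6th, ...).
Starting from "xsampler": after the first operation, "zucorngt"; after the second, "uont".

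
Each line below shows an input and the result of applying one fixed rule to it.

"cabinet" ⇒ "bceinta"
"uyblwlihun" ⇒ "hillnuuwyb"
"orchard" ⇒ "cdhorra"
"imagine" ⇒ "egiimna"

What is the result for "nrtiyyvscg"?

In each case the input is transformed by: sort the characters into alphabetical order, then move the first character to the end.
"nrtiyyvscg" → "cginrstvyy" → "ginrstvyyc".

ginrstvyyc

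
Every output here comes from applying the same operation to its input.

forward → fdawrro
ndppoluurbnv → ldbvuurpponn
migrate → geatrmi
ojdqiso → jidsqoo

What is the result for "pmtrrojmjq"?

The transformation: sort the characters into reverse alphabetical order, then move the last 3 characters to the front (rotate right by 3).
For "pmtrrojmjq" the result is "mjjtrrqpom".

mjjtrrqpom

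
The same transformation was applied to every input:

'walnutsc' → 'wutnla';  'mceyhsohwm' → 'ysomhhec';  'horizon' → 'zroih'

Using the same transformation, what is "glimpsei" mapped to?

spmlig

The transformation: delete the last 2 characters, then sort the characters into reverse alphabetical order.
"glimpsei" → "glimps" → "spmlig".
(Check on "mceyhsohwm": → "mceyhsoh" → "ysomhhec" ✓)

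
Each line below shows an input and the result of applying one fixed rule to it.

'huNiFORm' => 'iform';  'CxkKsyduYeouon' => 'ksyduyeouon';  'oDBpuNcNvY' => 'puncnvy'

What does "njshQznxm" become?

hqznxm

The rule is to delete the first 3 characters, then convert every letter to lowercase.
Doing the same to "njshQznxm": "hqznxm".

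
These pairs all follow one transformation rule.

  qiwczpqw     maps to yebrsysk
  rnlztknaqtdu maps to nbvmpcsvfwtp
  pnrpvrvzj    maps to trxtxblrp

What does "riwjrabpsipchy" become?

yltcdrukrejatk

In each case the input is transformed by: move the first 2 characters to the end (rotate left by 2), then shift every letter 2 places forward in the alphabet (wrapping around).
So "riwjrabpsipchy" becomes "yltcdrukrejatk".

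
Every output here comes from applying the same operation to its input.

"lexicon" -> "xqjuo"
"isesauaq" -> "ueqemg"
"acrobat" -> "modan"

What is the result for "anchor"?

mzot

The pattern: delete the last 2 characters, then shift every letter 12 places forward in the alphabet (wrapping around).
"anchor" → "anch" → "mzot".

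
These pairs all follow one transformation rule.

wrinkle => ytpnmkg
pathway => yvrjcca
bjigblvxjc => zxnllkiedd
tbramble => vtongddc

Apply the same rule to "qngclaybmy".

sponiedcaa

The rule is to shift every letter 2 places forward in the alphabet (wrapping around), then sort the characters into reverse alphabetical order.
For "qngclaybmy", step one produces "spiencadoa"; step two turns that into "sponiedcaa".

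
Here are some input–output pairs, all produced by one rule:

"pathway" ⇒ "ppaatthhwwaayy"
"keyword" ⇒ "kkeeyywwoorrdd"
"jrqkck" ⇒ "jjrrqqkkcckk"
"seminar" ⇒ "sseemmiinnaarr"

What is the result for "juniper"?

jjuunniippeerr

The transformation: double every character.
"juniper" → "jjuunniippeerr".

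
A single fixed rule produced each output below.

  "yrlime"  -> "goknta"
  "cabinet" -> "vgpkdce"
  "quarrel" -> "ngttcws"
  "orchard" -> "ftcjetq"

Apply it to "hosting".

ipkvuqj

Looking at the pairs, the operation is to reverse the string, then shift every letter 2 places forward in the alphabet (wrapping around).
"hosting" → "gnitsoh" → "ipkvuqj".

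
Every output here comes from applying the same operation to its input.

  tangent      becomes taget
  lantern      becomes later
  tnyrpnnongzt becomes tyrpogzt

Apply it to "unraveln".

The pattern: remove every "n".
Doing the same to "unraveln": "uravel".

uravel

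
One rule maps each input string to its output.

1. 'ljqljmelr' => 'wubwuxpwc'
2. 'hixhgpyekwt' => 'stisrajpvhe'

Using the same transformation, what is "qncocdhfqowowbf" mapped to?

The rule is to shift every letter 11 places forward in the alphabet (wrapping around).
"qncocdhfqowowbf" → "bynznosqbzhzhmq".

bynznosqbzhzhmq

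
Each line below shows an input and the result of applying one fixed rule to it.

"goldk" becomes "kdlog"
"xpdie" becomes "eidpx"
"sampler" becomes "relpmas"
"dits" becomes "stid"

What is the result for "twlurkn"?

What's happening: reverse the string.
For "twlurkn" the result is "nkrulwt".

nkrulwt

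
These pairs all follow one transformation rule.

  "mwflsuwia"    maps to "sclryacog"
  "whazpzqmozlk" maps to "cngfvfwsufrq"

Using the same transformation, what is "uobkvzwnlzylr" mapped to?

The rule is to shift every letter 6 places forward in the alphabet (wrapping around).
For "uobkvzwnlzylr" the result is "auhqbfctrferx".

auhqbfctrferx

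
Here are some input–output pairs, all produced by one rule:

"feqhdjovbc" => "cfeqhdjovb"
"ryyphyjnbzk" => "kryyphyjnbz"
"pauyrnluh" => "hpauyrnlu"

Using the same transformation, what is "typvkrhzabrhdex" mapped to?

Rule — move the last character to the front.
On "typvkrhzabrhdex" that produces "xtypvkrhzabrhde".

xtypvkrhzabrhde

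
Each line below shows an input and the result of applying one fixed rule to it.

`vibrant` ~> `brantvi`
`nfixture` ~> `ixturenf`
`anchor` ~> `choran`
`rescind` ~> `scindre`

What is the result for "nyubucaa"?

ubucaany

Looking at the pairs, the operation is to move the first 2 characters to the end (rotate left by 2).
So "nyubucaa" becomes "ubucaany".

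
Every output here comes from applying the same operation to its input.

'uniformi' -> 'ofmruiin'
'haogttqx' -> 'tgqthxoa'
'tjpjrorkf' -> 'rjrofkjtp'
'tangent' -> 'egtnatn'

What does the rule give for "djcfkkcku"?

What's happening: move the first 3 characters to the end (rotate left by 3), then swap each adjacent pair of characters (1↔2, 3↔4, ...).
For "djcfkkcku", step one produces "fkkckudjc"; step two turns that into "kfckukjdc".

kfckukjdc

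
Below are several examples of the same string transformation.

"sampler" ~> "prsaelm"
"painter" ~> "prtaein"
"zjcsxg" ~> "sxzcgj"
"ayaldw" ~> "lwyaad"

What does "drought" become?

The transformation: sort the characters into alphabetical order, then move the last 3 characters to the front (rotate right by 3).
"drought" → "dghortu" → "rtudgho".

rtudgho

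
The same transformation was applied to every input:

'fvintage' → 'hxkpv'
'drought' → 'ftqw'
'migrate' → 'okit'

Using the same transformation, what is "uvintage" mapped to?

The rule is to shift every letter 2 places forward in the alphabet (wrapping around), then delete the last 3 characters.
Applying both steps to "uvintage": "wxkpvcig", then "wxkpv".

wxkpv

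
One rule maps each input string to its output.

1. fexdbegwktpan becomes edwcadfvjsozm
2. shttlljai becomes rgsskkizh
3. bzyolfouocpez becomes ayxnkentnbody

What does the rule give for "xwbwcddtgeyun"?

The rule is to shift every letter 1 place backward in the alphabet (wrapping around).
Doing the same to "xwbwcddtgeyun": "wvavbccsfdxtm".

wvavbccsfdxtm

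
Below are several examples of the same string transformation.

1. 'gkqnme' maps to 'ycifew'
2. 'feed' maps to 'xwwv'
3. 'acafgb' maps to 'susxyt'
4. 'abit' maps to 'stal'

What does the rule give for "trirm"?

ljaje

In each case the input is transformed by: shift every letter 8 places backward in the alphabet (wrapping around).
So "trirm" becomes "ljaje".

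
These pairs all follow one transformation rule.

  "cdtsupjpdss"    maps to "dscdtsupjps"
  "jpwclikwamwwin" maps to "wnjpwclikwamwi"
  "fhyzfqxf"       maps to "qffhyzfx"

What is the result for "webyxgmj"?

Each output is the input with this applied: move the last 2 characters to the front (rotate right by 2), then swap the first and last characters.
On "webyxgmj": the first step gives "mjwebyxg", and the second then gives "gjwebyxm".

gjwebyxm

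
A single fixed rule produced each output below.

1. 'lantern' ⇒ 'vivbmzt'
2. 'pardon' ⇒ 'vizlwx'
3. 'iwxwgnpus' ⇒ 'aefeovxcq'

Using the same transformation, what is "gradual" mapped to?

Rule — swap the first and last characters, then shift every letter 8 places forward in the alphabet (wrapping around).
Starting from "gradual": after the first operation, "lraduag"; after the second, "tzilcio".
(Check on "pardon": → "nardop" → "vizlwx" ✓)

tzilcio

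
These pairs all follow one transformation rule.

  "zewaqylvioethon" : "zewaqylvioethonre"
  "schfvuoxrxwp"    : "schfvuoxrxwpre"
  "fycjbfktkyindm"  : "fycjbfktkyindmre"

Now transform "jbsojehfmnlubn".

jbsojehfmnlubnre

The transformation: append "re".
Doing the same to "jbsojehfmnlubn": "jbsojehfmnlubnre".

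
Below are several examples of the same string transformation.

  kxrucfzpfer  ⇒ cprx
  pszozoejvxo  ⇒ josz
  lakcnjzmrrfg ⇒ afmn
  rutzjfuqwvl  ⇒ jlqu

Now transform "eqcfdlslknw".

In each case the input is transformed by: keep one character in every 3, starting at position 2 (positions 2nd, 5th, 8th, ...), then sort the characters into alphabetical order.
Applying that to "eqcfdlslknw" gives "dlqw".

dlqw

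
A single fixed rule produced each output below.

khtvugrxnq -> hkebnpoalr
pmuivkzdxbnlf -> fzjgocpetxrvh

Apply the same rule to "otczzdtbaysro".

liinwttxnvusm

Looking at the pairs, the operation is to move the last 2 characters to the front (rotate right by 2), then shift every letter 6 places backward in the alphabet (wrapping around).
Doing the same to "otczzdtbaysro": "liinwttxnvusm".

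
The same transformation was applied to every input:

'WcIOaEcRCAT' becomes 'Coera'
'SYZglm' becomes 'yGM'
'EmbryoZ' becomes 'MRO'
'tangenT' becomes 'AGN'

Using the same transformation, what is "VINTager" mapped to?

itGR

The rule is to flip the case of every letter, then keep every other character starting from the second (positions 2nd, 4th, 6th, ...).
Starting from "VINTager": after the first operation, "vintAGER"; after the second, "itGR".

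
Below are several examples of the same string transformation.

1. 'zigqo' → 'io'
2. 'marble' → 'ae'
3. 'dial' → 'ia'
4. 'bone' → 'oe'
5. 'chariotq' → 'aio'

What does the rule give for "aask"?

Rule — keep only the vowels.
"aask" → "aa".

aa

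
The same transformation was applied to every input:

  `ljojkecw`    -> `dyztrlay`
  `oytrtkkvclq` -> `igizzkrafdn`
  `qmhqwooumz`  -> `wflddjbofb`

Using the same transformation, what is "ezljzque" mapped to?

ayofjtto

What's happening: shift every letter 11 places backward in the alphabet (wrapping around), then move the first 2 characters to the end (rotate left by 2).
For "ezljzque", step one produces "toayofjt"; step two turns that into "ayofjtto".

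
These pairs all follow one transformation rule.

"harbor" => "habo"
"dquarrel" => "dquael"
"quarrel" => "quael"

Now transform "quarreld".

Looking at the pairs, the operation is to remove every "r".
Applying that to "quarreld" gives "quaeld".

quaeld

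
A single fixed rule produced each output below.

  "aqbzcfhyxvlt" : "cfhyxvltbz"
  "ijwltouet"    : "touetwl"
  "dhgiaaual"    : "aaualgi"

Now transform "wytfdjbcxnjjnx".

djbcxnjjnxtf

Each output is the input with this applied: delete the first 2 characters, then move the first 2 characters to the end (rotate left by 2).
For "wytfdjbcxnjjnx", step one produces "tfdjbcxnjjnx"; step two turns that into "djbcxnjjnxtf".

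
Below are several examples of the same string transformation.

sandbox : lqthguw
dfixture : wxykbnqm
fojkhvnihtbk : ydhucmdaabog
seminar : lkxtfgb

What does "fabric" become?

yvtbuk

Looking at the pairs, the operation is to take characters alternately from the front and the back (1st, last, 2nd, 2nd-last, ...), then shift every letter 7 places backward in the alphabet (wrapping around).
For "fabric", step one produces "fcaibr"; step two turns that into "yvtbuk".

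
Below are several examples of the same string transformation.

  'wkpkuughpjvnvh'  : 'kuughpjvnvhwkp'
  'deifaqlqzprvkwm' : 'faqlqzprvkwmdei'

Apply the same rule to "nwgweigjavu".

weigjavunwg

What's happening: move the first 3 characters to the end (rotate left by 3).
Doing the same to "nwgweigjavu": "weigjavunwg".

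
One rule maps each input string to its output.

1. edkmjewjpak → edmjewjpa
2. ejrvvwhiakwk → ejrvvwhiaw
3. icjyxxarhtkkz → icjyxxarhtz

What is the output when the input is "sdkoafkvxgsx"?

sdoafvxgsx

The transformation: remove every "k".
Applying that to "sdkoafkvxgsx" gives "sdoafvxgsx".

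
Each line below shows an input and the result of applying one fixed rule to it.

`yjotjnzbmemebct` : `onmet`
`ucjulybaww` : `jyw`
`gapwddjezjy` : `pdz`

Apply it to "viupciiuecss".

Looking at the pairs, the operation is to keep one character in every 3, starting at position 3 (positions 3rd, 6th, 9th, ...).
On "viupciiuecss" that produces "uies".

uies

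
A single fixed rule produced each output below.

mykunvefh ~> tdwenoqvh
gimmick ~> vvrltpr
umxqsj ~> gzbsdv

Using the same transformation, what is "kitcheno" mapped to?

Looking at the pairs, the operation is to move the first 2 characters to the end (rotate left by 2), then shift every letter 9 places forward in the alphabet (wrapping around).
Starting from "kitcheno": after the first operation, "tchenoki"; after the second, "clqnwxtr".

clqnwxtr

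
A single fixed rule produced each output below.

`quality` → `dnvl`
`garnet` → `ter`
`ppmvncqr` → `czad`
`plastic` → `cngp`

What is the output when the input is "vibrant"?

iong

The rule is to shift every letter 13 places forward in the alphabet (wrapping around) — i.e. ROT13, then keep every other character starting from the first (positions 1st, 3rd, 5th, ...).
For "vibrant", step one produces "ivoenag"; step two turns that into "iong".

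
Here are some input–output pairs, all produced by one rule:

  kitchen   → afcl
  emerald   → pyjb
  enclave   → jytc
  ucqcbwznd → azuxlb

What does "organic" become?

In each case the input is transformed by: delete the first 3 characters, then shift every letter 2 places backward in the alphabet (wrapping around).
Starting from "organic": after the first operation, "anic"; after the second, "ylga".

ylga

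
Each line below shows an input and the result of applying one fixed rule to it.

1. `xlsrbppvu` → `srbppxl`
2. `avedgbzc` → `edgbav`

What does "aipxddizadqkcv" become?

What's happening: delete the last 2 characters, then move the first 2 characters to the end (rotate left by 2).
Starting from "aipxddizadqkcv": after the first operation, "aipxddizadqk"; after the second, "pxddizadqkai".

pxddizadqkai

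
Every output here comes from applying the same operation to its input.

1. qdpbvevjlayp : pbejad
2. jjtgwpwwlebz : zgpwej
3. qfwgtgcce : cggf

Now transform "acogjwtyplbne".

The rule is to keep every other character starting from the second (positions 2nd, 4th, 6th, ...), then swap the first and last characters.
Applying that to "acogjwtyplbne" gives "ngwylc".

ngwylc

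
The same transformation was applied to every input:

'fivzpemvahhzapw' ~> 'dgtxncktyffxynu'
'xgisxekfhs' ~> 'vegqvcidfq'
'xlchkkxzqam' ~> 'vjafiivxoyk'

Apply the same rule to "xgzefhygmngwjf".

vexcdfwekleuhd

Each output is the input with this applied: shift every letter 2 places backward in the alphabet (wrapping around).
For "xgzefhygmngwjf" the result is "vexcdfwekleuhd".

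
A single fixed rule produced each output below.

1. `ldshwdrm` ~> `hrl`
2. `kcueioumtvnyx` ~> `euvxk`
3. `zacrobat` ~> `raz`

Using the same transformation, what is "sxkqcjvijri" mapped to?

qvrs

In each case the input is transformed by: keep one character in every 3, starting at position 1 (positions 1st, 4th, 7th, ...), then move the first character to the end.
"sxkqcjvijri" → "sqvr" → "qvrs".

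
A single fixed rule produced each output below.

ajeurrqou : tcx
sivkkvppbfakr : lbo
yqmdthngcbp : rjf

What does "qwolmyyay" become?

jph

Each output is the input with this applied: shift every letter 7 places backward in the alphabet (wrapping around), then keep only the first 3 characters.
Working it through for "qwolmyyay": intermediate "jphefrrtr", final "jph".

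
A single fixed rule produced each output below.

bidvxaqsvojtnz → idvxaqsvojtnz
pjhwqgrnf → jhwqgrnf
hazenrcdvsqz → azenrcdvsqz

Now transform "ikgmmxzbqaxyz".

Looking at the pairs, the operation is to delete the first character.
Doing the same to "ikgmmxzbqaxyz": "kgmmxzbqaxyz".

kgmmxzbqaxyz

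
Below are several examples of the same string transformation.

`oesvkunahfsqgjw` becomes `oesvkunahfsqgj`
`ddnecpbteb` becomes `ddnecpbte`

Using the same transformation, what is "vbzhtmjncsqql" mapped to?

The transformation: delete the last character.
On "vbzhtmjncsqql" that produces "vbzhtmjncsqq".

vbzhtmjncsqq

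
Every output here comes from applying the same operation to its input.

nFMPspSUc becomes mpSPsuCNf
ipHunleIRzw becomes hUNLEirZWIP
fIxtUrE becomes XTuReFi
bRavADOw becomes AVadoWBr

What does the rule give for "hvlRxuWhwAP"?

LrXUwHWapHV

The rule is to flip the case of every letter, then move the first 2 characters to the end (rotate left by 2).
Doing the same to "hvlRxuWhwAP": "LrXUwHWapHV".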